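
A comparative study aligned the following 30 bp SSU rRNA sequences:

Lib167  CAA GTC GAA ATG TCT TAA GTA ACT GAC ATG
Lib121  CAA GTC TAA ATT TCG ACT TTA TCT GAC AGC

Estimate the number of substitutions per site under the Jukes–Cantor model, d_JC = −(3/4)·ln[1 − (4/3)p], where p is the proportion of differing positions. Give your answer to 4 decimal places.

0.4408

Differing sites — 7:G/T; 12:G/T; 15:T/G; 16:T/A; 17:A/C; 18:A/T; 19:G/T; 22:A/T; 29:T/G; 30:G/C.
p = 10/30 = 0.333333.
d = −0.75 · ln(1 − (4/3)·0.333333) = −0.75 · ln(0.555556) = −0.75 · (-0.587786) = 0.4408.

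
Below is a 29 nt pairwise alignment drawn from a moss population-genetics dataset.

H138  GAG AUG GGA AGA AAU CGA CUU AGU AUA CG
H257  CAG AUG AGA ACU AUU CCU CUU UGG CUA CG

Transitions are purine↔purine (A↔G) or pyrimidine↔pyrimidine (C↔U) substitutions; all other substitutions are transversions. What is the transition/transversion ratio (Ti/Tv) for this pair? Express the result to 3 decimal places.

0.111

Differing sites — 1:G/C (Tv); 7:G/A (Ti); 11:G/C (Tv); 12:A/U (Tv); 14:A/U (Tv); 17:G/C (Tv); 18:A/U (Tv); 22:A/U (Tv); 24:U/G (Tv); 25:A/C (Tv).
Of the 10 differences, 1 transition and 9 transversions, so Ti/Tv = 1/9 = 0.111.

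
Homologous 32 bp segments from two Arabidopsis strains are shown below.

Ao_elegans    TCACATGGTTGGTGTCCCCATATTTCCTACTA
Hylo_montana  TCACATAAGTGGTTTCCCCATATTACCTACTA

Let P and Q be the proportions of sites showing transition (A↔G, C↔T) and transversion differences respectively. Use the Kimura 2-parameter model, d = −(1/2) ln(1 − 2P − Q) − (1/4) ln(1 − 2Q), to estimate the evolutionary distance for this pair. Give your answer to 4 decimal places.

0.1753

Mismatches occur at site 7 (G/A, transition), site 8 (G/A, transition), site 9 (T/G, transversion), site 14 (G/T, transversion), site 25 (T/A, transversion).
Of the 5 differences, 2 transitions and 3 transversions over 32 sites: P = 2/32 = 0.062500, Q = 3/32 = 0.093750.
d = −0.5·ln(0.781250) − 0.25·ln(0.812500) = −0.5·(-0.246860) − 0.25·(-0.207639) = 0.1753.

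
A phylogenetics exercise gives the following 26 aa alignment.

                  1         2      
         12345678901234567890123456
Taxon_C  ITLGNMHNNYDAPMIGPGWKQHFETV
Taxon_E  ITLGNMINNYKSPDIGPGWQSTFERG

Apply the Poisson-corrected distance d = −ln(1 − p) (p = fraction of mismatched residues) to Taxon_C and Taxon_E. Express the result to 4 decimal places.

0.4249

Mismatches occur at site 7 (H→I), site 11 (D→K), site 12 (A→S), site 14 (M→D), site 20 (K→Q), site 21 (Q→S), site 22 (H→T), site 25 (T→R), site 26 (V→G).
p = 9/26 = 0.346154.
d = −ln(1 − 0.346154) = −ln(0.653846) = 0.4249.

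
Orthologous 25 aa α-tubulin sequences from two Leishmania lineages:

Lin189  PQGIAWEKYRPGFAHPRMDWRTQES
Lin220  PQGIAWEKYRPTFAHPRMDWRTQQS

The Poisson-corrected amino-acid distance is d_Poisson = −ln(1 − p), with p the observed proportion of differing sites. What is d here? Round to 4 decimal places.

Mismatches occur at site 12 (G→T), site 24 (E→Q).
p = 2/25 = 0.080000.
d = −ln(1 − 0.080000) = −ln(0.920000) = 0.0834.

0.0834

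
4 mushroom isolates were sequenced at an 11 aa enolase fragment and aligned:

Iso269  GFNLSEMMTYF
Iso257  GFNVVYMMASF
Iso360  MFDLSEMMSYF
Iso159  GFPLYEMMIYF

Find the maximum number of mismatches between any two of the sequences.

7

Pairwise Hamming distances:
  Iso269 vs Iso257: 5
  Iso269 vs Iso360: 3
  Iso269 vs Iso159: 3
  Iso257 vs Iso360: 7
  Iso257 vs Iso159: 6
  Iso360 vs Iso159: 4
The largest is 7, between Iso257 and Iso360.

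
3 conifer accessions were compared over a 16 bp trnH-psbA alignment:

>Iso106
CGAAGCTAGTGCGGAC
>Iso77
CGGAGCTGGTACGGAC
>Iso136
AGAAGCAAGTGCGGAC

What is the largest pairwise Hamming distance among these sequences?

5

Pairwise Hamming distances:
  Iso106 vs Iso77: 3
  Iso106 vs Iso136: 2
  Iso77 vs Iso136: 5
The largest is 5, between Iso77 and Iso136.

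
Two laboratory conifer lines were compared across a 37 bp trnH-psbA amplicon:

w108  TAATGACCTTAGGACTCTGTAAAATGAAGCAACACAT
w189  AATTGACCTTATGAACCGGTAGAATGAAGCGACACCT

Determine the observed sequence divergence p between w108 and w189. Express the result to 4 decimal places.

0.2432

Mismatches occur at site 1 (T/A), site 3 (A/T), site 12 (G/T), site 15 (C/A), site 16 (T/C), site 18 (T/G), site 22 (A/G), site 31 (A/G), site 36 (A/C).
There are 9 differences over 37 sites, so p = 9/37 = 0.2432.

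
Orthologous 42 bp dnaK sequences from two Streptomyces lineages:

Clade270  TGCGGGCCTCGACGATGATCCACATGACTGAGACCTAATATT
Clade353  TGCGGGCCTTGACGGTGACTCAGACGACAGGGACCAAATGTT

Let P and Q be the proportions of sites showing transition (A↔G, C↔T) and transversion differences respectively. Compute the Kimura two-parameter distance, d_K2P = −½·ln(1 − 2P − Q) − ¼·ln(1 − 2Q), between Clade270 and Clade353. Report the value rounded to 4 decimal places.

0.2979

Mismatches occur at site 10 (C↔T, transition), site 15 (A↔G, transition), site 19 (T↔C, transition), site 20 (C↔T, transition), site 23 (C↔G, transversion), site 25 (T↔C, transition), site 29 (T↔A, transversion), site 31 (A↔G, transition), site 36 (T↔A, transversion), site 40 (A↔G, transition).
Of the 10 differences, 7 transitions and 3 transversions over 42 sites: P = 7/42 = 0.166667, Q = 3/42 = 0.071429.
d = −0.5·ln(0.595237) − 0.25·ln(0.857142) = −0.5·(-0.518796) − 0.25·(-0.154152) = 0.2979.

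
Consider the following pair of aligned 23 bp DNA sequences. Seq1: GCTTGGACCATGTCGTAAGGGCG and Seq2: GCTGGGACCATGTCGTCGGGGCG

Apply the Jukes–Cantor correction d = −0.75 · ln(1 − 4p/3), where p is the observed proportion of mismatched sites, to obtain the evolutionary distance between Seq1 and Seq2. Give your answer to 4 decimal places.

Differing sites — 4:T/G; 17:A/C; 18:A/G.
p = 3/23 = 0.130435.
d = −0.75 · ln(1 − (4/3)·0.130435) = −0.75 · ln(0.826087) = −0.75 · (-0.191055) = 0.1433.

0.1433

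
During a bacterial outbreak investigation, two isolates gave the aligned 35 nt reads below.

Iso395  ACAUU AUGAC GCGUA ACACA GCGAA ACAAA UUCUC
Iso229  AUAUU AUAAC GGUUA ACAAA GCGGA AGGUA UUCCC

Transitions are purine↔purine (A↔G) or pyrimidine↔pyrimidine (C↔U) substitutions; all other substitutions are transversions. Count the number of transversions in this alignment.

5

Differing sites — 2:C/U (Ti); 8:G/A (Ti); 12:C/G (Tv); 13:G/U (Tv); 19:C/A (Tv); 24:A/G (Ti); 27:C/G (Tv); 28:A/G (Ti); 29:A/U (Tv); 34:U/C (Ti).
Of the 10 differences, 5 transitions and 5 transversions, so the answer is 5.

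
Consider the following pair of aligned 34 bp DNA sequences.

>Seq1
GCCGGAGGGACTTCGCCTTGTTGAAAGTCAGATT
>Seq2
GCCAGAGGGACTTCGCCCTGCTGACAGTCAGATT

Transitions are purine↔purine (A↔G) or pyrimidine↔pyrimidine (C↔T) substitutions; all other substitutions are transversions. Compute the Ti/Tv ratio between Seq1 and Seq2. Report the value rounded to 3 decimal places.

Mismatches occur at site 4 (G→A, transition), site 18 (T→C, transition), site 21 (T→C, transition), site 25 (A→C, transversion).
Of the 4 differences, 3 transitions and 1 transversion, so Ti/Tv = 3/1 = 3.000.

3.000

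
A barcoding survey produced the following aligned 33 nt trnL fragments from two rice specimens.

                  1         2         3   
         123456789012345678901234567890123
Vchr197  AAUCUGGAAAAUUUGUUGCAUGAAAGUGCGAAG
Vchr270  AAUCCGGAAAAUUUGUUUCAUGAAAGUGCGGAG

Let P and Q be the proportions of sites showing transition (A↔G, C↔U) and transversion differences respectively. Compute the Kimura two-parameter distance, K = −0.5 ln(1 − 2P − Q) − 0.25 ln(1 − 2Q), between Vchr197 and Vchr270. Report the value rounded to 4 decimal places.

0.0978

The sequences differ at positions 5 (U/C, transition), 18 (G/U, transversion), 31 (A/G, transition).
Of the 3 differences, 2 transitions and 1 transversion over 33 sites: P = 2/33 = 0.060606, Q = 1/33 = 0.030303.
d = −0.5·ln(0.848485) − 0.25·ln(0.939394) = −0.5·(-0.164303) − 0.25·(-0.062520) = 0.0978.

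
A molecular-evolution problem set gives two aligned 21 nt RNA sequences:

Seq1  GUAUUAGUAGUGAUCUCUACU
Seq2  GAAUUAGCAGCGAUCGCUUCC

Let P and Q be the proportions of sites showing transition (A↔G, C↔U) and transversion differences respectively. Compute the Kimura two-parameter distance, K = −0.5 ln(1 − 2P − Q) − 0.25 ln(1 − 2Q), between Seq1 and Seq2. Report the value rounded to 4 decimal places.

Differing sites — 2:U/A (Tv); 8:U/C (Ti); 11:U/C (Ti); 16:U/G (Tv); 19:A/U (Tv); 21:U/C (Ti).
Of the 6 differences, 3 transitions and 3 transversions over 21 sites: P = 3/21 = 0.142857, Q = 3/21 = 0.142857.
d = −0.5·ln(0.571429) − 0.25·ln(0.714286) = −0.5·(-0.559615) − 0.25·(-0.336472) = 0.3639.

0.3639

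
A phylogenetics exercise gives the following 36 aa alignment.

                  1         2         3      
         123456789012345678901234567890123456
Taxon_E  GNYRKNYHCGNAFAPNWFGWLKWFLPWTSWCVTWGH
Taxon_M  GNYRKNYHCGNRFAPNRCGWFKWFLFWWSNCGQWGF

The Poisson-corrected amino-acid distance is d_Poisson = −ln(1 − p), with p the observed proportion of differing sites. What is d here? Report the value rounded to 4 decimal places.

Differing sites — 12:A/R; 17:W/R; 18:F/C; 21:L/F; 26:P/F; 28:T/W; 30:W/N; 32:V/G; 33:T/Q; 36:H/F.
p = 10/36 = 0.277778.
d = −ln(1 − 0.277778) = −ln(0.722222) = 0.3254.

0.3254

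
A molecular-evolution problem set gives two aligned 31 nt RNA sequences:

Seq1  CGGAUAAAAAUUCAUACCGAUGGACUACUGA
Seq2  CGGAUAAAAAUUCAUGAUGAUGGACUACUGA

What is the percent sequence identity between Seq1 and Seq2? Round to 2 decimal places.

90.32%

Differing sites — 16:A/G; 17:C/A; 18:C/U.
28 of the 31 sites match, so the percent identity is 28/31 × 100 = 90.32%.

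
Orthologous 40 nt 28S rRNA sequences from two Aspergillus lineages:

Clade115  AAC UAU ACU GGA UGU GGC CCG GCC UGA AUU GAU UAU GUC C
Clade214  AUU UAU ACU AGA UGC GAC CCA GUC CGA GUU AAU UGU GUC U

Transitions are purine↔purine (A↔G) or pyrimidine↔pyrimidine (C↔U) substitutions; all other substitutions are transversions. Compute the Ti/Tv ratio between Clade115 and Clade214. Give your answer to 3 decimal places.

The sequences differ at positions 2 (A/U, transversion), 3 (C/U, transition), 10 (G/A, transition), 15 (U/C, transition), 17 (G/A, transition), 21 (G/A, transition), 23 (C/U, transition), 25 (U/C, transition), 28 (A/G, transition), 31 (G/A, transition), 35 (A/G, transition), 40 (C/U, transition).
Of the 12 differences, 11 transitions and 1 transversion, so Ti/Tv = 11/1 = 11.000.

11.000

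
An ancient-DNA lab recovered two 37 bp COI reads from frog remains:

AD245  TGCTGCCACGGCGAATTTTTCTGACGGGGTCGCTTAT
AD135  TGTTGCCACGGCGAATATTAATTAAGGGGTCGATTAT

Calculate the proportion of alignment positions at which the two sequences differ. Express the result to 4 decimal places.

Mismatches occur at site 3 (C/T), site 17 (T/A), site 20 (T/A), site 21 (C/A), site 23 (G/T), site 25 (C/A), site 33 (C/A).
There are 7 differences over 37 sites, so p = 7/37 = 0.1892.

0.1892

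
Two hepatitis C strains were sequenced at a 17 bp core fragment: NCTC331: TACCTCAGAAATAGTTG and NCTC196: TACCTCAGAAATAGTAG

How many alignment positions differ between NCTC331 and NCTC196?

The sequences differ at position 16 (T/A).
That gives 1 mismatch out of 17 aligned sites, so the Hamming distance is 1.

1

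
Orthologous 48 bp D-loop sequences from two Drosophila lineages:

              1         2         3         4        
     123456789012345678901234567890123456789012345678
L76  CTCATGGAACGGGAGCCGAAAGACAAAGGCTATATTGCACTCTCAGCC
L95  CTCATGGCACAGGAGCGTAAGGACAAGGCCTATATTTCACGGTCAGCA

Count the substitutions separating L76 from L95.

Differing sites — 8:A/C; 11:G/A; 17:C/G; 18:G/T; 21:A/G; 27:A/G; 29:G/C; 37:G/T; 41:T/G; 42:C/G; 48:C/A.
That gives 11 mismatches out of 48 aligned sites, so the Hamming distance is 11.

11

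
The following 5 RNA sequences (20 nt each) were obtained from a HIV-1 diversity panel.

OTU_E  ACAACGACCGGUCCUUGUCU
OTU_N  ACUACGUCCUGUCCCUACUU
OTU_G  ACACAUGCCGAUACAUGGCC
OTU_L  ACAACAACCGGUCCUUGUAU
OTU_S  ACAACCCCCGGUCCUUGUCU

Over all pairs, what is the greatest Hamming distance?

Pairwise Hamming distances:
  OTU_E vs OTU_N: 7
  OTU_E vs OTU_G: 9
  OTU_E vs OTU_L: 2
  OTU_E vs OTU_S: 2
  OTU_N vs OTU_G: 13
  OTU_N vs OTU_L: 8
  OTU_N vs OTU_S: 8
  OTU_G vs OTU_L: 10
  OTU_G vs OTU_S: 9
  OTU_L vs OTU_S: 3
The largest is 13, between OTU_N and OTU_G.

13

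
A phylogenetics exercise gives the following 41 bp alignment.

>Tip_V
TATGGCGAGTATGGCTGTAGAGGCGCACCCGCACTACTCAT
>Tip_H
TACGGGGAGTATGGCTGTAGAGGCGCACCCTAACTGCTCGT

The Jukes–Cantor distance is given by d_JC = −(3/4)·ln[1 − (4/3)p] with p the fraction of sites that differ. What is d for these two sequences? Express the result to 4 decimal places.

Mismatches occur at site 3 (T→C), site 6 (C→G), site 31 (G→T), site 32 (C→A), site 36 (A→G), site 40 (A→G).
p = 6/41 = 0.146341.
d = −0.75 · ln(1 − (4/3)·0.146341) = −0.75 · ln(0.804879) = −0.75 · (-0.217063) = 0.1628.

0.1628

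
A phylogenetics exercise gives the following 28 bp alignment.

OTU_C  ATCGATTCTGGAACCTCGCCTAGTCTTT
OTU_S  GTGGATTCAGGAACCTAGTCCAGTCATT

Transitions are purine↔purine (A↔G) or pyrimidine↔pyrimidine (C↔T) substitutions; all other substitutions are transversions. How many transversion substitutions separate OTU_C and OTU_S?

4

Differing sites — 1:A/G (Ti); 3:C/G (Tv); 9:T/A (Tv); 17:C/A (Tv); 19:C/T (Ti); 21:T/C (Ti); 26:T/A (Tv).
Of the 7 differences, 3 transitions and 4 transversions, so the answer is 4.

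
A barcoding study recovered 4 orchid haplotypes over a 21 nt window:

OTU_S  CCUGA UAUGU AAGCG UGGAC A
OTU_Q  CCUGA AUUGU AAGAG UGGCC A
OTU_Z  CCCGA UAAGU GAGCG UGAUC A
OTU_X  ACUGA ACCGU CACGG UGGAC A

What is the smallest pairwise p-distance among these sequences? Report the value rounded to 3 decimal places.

0.190

Pairwise Hamming distances:
  OTU_S vs OTU_Q: 4
  OTU_S vs OTU_Z: 5
  OTU_S vs OTU_X: 7
  OTU_Q vs OTU_Z: 8
  OTU_Q vs OTU_X: 7
  OTU_Z vs OTU_X: 10
The smallest is 4 mismatches, between OTU_S and OTU_Q; p = 4/21 = 0.190.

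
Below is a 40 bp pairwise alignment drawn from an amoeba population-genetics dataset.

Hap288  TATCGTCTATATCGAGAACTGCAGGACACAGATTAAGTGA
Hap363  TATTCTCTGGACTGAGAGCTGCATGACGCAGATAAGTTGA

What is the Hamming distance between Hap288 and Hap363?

12

Mismatches occur at site 4 (C↔T), site 5 (G↔C), site 9 (A↔G), site 10 (T↔G), site 12 (T↔C), site 13 (C↔T), site 18 (A↔G), site 24 (G↔T), site 28 (A↔G), site 34 (T↔A), site 36 (A↔G), site 37 (G↔T).
That gives 12 mismatches out of 40 aligned sites, so the Hamming distance is 12.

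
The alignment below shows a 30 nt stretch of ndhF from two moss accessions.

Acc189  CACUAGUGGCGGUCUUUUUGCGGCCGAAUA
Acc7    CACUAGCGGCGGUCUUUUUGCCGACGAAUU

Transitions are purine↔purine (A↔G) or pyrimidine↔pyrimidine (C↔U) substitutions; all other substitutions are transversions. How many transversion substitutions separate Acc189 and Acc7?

3

Differing sites — 7:U/C (Ti); 22:G/C (Tv); 24:C/A (Tv); 30:A/U (Tv).
Of the 4 differences, 1 transition and 3 transversions, so the answer is 3.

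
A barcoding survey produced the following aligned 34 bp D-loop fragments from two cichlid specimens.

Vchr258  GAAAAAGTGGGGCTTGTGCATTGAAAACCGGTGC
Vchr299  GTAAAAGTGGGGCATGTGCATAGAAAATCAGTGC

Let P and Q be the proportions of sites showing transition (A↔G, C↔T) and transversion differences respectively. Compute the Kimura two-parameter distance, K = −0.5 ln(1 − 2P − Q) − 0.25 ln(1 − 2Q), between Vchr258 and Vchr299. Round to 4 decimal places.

The sequences differ at positions 2 (A/T, transversion), 14 (T/A, transversion), 22 (T/A, transversion), 28 (C/T, transition), 30 (G/A, transition).
Of the 5 differences, 2 transitions and 3 transversions over 34 sites: P = 2/34 = 0.058824, Q = 3/34 = 0.088235.
d = −0.5·ln(0.794117) − 0.25·ln(0.823530) = −0.5·(-0.230524) − 0.25·(-0.194155) = 0.1638.

0.1638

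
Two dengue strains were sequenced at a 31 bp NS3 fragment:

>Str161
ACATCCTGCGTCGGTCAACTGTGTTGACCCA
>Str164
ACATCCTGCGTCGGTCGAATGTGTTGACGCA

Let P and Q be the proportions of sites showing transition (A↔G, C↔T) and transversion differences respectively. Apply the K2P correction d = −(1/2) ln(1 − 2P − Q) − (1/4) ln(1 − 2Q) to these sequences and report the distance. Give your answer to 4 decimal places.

0.1036

Differing sites — 17:A/G (Ti); 19:C/A (Tv); 29:C/G (Tv).
Of the 3 differences, 1 transition and 2 transversions over 31 sites: P = 1/31 = 0.032258, Q = 2/31 = 0.064516.
d = −0.5·ln(0.870968) − 0.25·ln(0.870968) = −0.5·(-0.138150) − 0.25·(-0.138150) = 0.1036.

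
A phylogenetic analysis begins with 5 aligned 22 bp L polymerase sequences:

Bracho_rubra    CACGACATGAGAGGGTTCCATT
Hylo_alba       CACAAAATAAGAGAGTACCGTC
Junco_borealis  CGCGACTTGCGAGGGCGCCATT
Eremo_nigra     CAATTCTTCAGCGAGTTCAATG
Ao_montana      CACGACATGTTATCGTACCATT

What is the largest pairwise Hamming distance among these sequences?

13

Pairwise Hamming distances:
  Bracho_rubra vs Hylo_alba: 7
  Bracho_rubra vs Junco_borealis: 5
  Bracho_rubra vs Eremo_nigra: 9
  Bracho_rubra vs Ao_montana: 5
  Hylo_alba vs Junco_borealis: 11
  Hylo_alba vs Eremo_nigra: 11
  Hylo_alba vs Ao_montana: 9
  Junco_borealis vs Eremo_nigra: 12
  Junco_borealis vs Ao_montana: 8
  Eremo_nigra vs Ao_montana: 13
The largest is 13, between Eremo_nigra and Ao_montana.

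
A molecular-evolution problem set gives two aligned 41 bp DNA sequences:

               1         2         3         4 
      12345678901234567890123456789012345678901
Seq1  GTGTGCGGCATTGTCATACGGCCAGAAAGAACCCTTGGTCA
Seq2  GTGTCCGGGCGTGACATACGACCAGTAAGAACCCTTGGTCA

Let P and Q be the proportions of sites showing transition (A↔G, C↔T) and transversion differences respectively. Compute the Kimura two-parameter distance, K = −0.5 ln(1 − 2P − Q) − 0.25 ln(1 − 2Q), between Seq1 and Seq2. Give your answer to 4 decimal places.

The sequences differ at positions 5 (G/C, transversion), 9 (C/G, transversion), 10 (A/C, transversion), 11 (T/G, transversion), 14 (T/A, transversion), 21 (G/A, transition), 26 (A/T, transversion).
Of the 7 differences, 1 transition and 6 transversions over 41 sites: P = 1/41 = 0.024390, Q = 6/41 = 0.146341.
d = −0.5·ln(0.804879) − 0.25·ln(0.707318) = −0.5·(-0.217063) − 0.25·(-0.346275) = 0.1951.

0.1951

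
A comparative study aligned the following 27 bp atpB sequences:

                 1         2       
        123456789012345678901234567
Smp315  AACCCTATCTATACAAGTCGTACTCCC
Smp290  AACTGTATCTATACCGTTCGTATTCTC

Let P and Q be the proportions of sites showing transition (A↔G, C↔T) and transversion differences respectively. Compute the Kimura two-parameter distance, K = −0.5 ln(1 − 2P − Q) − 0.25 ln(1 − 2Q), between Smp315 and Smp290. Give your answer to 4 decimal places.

Mismatches occur at site 4 (C↔T, transition), site 5 (C↔G, transversion), site 15 (A↔C, transversion), site 16 (A↔G, transition), site 17 (G↔T, transversion), site 23 (C↔T, transition), site 26 (C↔T, transition).
Of the 7 differences, 4 transitions and 3 transversions over 27 sites: P = 4/27 = 0.148148, Q = 3/27 = 0.111111.
d = −0.5·ln(0.592593) − 0.25·ln(0.777778) = −0.5·(-0.523247) − 0.25·(-0.251314) = 0.3245.

0.3245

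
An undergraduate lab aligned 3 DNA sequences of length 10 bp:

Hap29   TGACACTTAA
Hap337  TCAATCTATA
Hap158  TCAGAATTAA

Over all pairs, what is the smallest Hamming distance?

3

Pairwise Hamming distances:
  Hap29 vs Hap337: 5
  Hap29 vs Hap158: 3
  Hap337 vs Hap158: 5
The smallest is 3, between Hap29 and Hap158.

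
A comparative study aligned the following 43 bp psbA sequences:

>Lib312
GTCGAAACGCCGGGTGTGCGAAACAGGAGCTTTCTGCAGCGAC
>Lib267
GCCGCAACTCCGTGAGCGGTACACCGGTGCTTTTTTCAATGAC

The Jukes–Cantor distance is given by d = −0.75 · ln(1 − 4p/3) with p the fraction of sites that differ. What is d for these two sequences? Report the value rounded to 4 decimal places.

0.4693

The sequences differ at positions 2 (T/C), 5 (A/C), 9 (G/T), 13 (G/T), 15 (T/A), 17 (T/C), 19 (C/G), 20 (G/T), 22 (A/C), 25 (A/C), 28 (A/T), 34 (C/T), 36 (G/T), 39 (G/A), 40 (C/T).
p = 15/43 = 0.348837.
d = −0.75 · ln(1 − (4/3)·0.348837) = −0.75 · ln(0.534884) = −0.75 · (-0.625705) = 0.4693.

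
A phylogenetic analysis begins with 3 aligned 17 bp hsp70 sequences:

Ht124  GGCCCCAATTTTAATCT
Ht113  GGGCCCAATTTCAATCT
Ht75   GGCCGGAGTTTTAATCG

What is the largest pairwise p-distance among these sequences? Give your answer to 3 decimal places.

0.353

Pairwise Hamming distances:
  Ht124 vs Ht113: 2
  Ht124 vs Ht75: 4
  Ht113 vs Ht75: 6
The largest is 6 mismatches, between Ht113 and Ht75; p = 6/17 = 0.353.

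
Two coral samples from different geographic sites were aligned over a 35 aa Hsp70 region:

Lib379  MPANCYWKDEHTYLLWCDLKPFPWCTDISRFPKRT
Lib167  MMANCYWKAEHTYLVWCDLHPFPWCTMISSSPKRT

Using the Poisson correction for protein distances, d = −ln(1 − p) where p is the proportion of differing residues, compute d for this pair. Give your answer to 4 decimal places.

Mismatches occur at site 2 (P→M), site 9 (D→A), site 15 (L→V), site 20 (K→H), site 27 (D→M), site 30 (R→S), site 31 (F→S).
p = 7/35 = 0.200000.
d = −ln(1 − 0.200000) = −ln(0.800000) = 0.2231.

0.2231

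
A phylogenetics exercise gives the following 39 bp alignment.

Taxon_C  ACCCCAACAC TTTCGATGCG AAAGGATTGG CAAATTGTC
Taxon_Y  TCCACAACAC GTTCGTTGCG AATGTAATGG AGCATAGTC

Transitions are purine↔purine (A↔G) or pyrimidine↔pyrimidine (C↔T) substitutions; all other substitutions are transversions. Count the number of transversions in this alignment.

10

Differing sites — 1:A/T (Tv); 4:C/A (Tv); 11:T/G (Tv); 16:A/T (Tv); 23:A/T (Tv); 25:G/T (Tv); 27:T/A (Tv); 31:C/A (Tv); 32:A/G (Ti); 33:A/C (Tv); 36:T/A (Tv).
Of the 11 differences, 1 transition and 10 transversions, so the answer is 10.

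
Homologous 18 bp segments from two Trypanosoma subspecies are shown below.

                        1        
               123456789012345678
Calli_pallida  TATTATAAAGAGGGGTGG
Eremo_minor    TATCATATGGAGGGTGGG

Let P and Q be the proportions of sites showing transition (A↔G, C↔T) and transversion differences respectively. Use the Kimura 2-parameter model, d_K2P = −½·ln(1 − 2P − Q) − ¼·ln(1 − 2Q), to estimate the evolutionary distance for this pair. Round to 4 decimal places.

0.3476

Mismatches occur at site 4 (T/C, transition), site 8 (A/T, transversion), site 9 (A/G, transition), site 15 (G/T, transversion), site 16 (T/G, transversion).
Of the 5 differences, 2 transitions and 3 transversions over 18 sites: P = 2/18 = 0.111111, Q = 3/18 = 0.166667.
d = −0.5·ln(0.611111) − 0.25·ln(0.666666) = −0.5·(-0.492477) − 0.25·(-0.405466) = 0.3476.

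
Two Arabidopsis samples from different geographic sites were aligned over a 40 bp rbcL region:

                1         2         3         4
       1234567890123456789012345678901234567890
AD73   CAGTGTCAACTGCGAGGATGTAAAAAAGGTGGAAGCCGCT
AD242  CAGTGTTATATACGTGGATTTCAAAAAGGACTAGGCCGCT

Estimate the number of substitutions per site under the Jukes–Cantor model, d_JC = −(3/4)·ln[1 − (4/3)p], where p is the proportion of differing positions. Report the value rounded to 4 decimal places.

Mismatches occur at site 7 (C/T), site 9 (A/T), site 10 (C/A), site 12 (G/A), site 15 (A/T), site 20 (G/T), site 22 (A/C), site 30 (T/A), site 31 (G/C), site 32 (G/T), site 34 (A/G).
p = 11/40 = 0.275000.
d = −0.75 · ln(1 − (4/3)·0.275000) = −0.75 · ln(0.633333) = −0.75 · (-0.456759) = 0.3426.

0.3426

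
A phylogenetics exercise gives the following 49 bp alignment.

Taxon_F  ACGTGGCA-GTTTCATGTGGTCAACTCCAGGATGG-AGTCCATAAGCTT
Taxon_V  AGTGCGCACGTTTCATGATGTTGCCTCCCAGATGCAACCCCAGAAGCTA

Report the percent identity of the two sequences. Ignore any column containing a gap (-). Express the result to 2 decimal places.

Excluding the 2 gap columns leaves 47 comparable sites.
Differing sites — 2:C/G; 3:G/T; 4:T/G; 5:G/C; 18:T/A; 19:G/T; 22:C/T; 23:A/G; 24:A/C; 29:A/C; 30:G/A; 35:G/C; 38:G/C; 39:T/C; 43:T/G; 49:T/A.
31 of the 47 comparable sites match, so the percent identity is 31/47 × 100 = 65.96%.

65.96%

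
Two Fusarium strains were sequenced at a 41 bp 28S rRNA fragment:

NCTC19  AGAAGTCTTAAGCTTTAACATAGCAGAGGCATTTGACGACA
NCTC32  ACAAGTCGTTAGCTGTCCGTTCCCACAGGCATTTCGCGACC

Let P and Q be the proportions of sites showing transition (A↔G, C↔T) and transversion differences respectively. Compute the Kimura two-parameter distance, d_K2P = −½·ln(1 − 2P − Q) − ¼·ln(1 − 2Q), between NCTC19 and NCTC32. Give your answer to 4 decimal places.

0.4791

Mismatches occur at site 2 (G→C, transversion), site 8 (T→G, transversion), site 10 (A→T, transversion), site 15 (T→G, transversion), site 17 (A→C, transversion), site 18 (A→C, transversion), site 19 (C→G, transversion), site 20 (A→T, transversion), site 22 (A→C, transversion), site 23 (G→C, transversion), site 26 (G→C, transversion), site 35 (G→C, transversion), site 36 (A→G, transition), site 41 (A→C, transversion).
Of the 14 differences, 1 transition and 13 transversions over 41 sites: P = 1/41 = 0.024390, Q = 13/41 = 0.317073.
d = −0.5·ln(0.634147) − 0.25·ln(0.365854) = −0.5·(-0.455474) − 0.25·(-1.005521) = 0.4791.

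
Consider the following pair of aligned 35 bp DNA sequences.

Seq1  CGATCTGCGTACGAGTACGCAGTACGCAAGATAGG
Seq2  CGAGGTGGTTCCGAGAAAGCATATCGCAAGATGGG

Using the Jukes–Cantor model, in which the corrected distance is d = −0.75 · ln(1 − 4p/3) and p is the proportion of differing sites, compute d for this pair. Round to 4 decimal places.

Differing sites — 4:T/G; 5:C/G; 8:C/G; 9:G/T; 11:A/C; 16:T/A; 18:C/A; 22:G/T; 23:T/A; 24:A/T; 33:A/G.
p = 11/35 = 0.314286.
d = −0.75 · ln(1 − (4/3)·0.314286) = −0.75 · ln(0.580952) = −0.75 · (-0.543087) = 0.4073.

0.4073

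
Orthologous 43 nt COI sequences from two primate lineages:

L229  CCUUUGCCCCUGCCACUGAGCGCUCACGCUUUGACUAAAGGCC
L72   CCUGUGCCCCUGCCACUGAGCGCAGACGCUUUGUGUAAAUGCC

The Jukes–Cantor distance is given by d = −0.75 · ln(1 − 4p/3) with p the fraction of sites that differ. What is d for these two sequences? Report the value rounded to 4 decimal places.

0.1544

Mismatches occur at site 4 (U↔G), site 24 (U↔A), site 25 (C↔G), site 34 (A↔U), site 35 (C↔G), site 40 (G↔U).
p = 6/43 = 0.139535.
d = −0.75 · ln(1 − (4/3)·0.139535) = −0.75 · ln(0.813953) = −0.75 · (-0.205853) = 0.1544.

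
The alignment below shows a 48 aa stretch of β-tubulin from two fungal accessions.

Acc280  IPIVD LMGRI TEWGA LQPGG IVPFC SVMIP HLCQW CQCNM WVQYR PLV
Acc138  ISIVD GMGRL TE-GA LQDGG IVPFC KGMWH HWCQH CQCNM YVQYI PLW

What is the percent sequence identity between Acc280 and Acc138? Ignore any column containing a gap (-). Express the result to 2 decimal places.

72.34%

Excluding the 1 gap column leaves 47 comparable sites.
The sequences differ at positions 2 (P/S), 6 (L/G), 10 (I/L), 18 (P/D), 26 (S/K), 27 (V/G), 29 (I/W), 30 (P/H), 32 (L/W), 35 (W/H), 41 (W/Y), 45 (R/I), 48 (V/W).
34 of the 47 comparable sites match, so the percent identity is 34/47 × 100 = 72.34%.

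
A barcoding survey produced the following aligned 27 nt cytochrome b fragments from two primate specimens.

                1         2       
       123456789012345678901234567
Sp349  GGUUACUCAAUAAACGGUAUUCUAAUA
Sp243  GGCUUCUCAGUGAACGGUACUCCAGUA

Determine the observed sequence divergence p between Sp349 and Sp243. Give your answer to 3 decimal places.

The sequences differ at positions 3 (U/C), 5 (A/U), 10 (A/G), 12 (A/G), 20 (U/C), 23 (U/C), 25 (A/G).
There are 7 differences over 27 sites, so p = 7/27 = 0.259.

0.259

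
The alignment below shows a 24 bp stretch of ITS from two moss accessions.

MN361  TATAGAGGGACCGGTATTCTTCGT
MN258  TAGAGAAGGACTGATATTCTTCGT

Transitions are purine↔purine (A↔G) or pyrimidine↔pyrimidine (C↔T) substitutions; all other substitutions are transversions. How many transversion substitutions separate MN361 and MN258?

1

Differing sites — 3:T/G (Tv); 7:G/A (Ti); 12:C/T (Ti); 14:G/A (Ti).
Of the 4 differences, 3 transitions and 1 transversion, so the answer is 1.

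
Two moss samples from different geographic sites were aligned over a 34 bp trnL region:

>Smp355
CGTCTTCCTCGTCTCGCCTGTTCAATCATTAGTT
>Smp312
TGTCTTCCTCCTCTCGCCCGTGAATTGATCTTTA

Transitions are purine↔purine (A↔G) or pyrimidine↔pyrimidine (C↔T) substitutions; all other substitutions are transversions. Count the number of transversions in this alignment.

8

Mismatches occur at site 1 (C↔T, transition), site 11 (G↔C, transversion), site 19 (T↔C, transition), site 22 (T↔G, transversion), site 23 (C↔A, transversion), site 25 (A↔T, transversion), site 27 (C↔G, transversion), site 30 (T↔C, transition), site 31 (A↔T, transversion), site 32 (G↔T, transversion), site 34 (T↔A, transversion).
Of the 11 differences, 3 transitions and 8 transversions, so the answer is 8.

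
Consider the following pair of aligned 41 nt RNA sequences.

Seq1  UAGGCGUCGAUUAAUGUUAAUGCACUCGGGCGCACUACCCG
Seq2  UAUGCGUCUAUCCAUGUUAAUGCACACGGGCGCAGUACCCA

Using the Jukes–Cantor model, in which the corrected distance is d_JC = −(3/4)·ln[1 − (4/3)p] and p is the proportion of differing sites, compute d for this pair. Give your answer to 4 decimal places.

Mismatches occur at site 3 (G→U), site 9 (G→U), site 12 (U→C), site 13 (A→C), site 26 (U→A), site 35 (C→G), site 41 (G→A).
p = 7/41 = 0.170732.
d = −0.75 · ln(1 − (4/3)·0.170732) = −0.75 · ln(0.772357) = −0.75 · (-0.258308) = 0.1937.

0.1937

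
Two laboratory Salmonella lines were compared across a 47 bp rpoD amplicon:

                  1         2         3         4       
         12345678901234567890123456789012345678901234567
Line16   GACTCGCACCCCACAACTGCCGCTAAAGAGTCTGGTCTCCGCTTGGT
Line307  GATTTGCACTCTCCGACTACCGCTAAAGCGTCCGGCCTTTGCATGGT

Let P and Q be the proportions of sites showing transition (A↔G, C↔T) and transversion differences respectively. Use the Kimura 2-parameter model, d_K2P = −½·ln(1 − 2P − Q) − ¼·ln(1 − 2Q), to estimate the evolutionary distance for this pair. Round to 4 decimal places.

0.3702

Mismatches occur at site 3 (C↔T, transition), site 5 (C↔T, transition), site 10 (C↔T, transition), site 12 (C↔T, transition), site 13 (A↔C, transversion), site 15 (A↔G, transition), site 19 (G↔A, transition), site 29 (A↔C, transversion), site 33 (T↔C, transition), site 36 (T↔C, transition), site 39 (C↔T, transition), site 40 (C↔T, transition), site 43 (T↔A, transversion).
Of the 13 differences, 10 transitions and 3 transversions over 47 sites: P = 10/47 = 0.212766, Q = 3/47 = 0.063830.
d = −0.5·ln(0.510638) − 0.25·ln(0.872340) = −0.5·(-0.672094) − 0.25·(-0.136576) = 0.3702.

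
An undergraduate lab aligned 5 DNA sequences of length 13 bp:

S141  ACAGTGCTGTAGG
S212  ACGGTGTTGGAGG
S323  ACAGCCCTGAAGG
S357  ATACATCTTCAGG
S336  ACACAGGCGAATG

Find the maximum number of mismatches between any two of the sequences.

Pairwise Hamming distances:
  S141 vs S212: 3
  S141 vs S323: 3
  S141 vs S357: 6
  S141 vs S336: 6
  S212 vs S323: 5
  S212 vs S357: 8
  S212 vs S336: 7
  S323 vs S357: 6
  S323 vs S336: 6
  S357 vs S336: 7
The largest is 8, between S212 and S357.

8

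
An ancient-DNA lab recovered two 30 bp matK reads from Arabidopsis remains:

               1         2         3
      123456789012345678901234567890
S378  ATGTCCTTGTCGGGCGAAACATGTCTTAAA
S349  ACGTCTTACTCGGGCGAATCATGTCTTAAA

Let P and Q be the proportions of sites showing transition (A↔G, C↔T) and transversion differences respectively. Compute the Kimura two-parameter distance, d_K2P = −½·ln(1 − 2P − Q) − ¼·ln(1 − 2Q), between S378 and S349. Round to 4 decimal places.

Differing sites — 2:T/C (Ti); 6:C/T (Ti); 8:T/A (Tv); 9:G/C (Tv); 19:A/T (Tv).
Of the 5 differences, 2 transitions and 3 transversions over 30 sites: P = 2/30 = 0.066667, Q = 3/30 = 0.100000.
d = −0.5·ln(0.766666) − 0.25·ln(0.800000) = −0.5·(-0.265704) − 0.25·(-0.223144) = 0.1886.

0.1886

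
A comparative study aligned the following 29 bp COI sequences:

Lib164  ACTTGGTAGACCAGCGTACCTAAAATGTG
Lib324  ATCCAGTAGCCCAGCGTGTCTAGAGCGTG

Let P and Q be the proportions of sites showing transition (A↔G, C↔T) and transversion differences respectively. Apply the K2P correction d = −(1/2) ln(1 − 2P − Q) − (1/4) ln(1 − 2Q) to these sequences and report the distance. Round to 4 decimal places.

0.5502

Mismatches occur at site 2 (C/T, transition), site 3 (T/C, transition), site 4 (T/C, transition), site 5 (G/A, transition), site 10 (A/C, transversion), site 18 (A/G, transition), site 19 (C/T, transition), site 23 (A/G, transition), site 25 (A/G, transition), site 26 (T/C, transition).
Of the 10 differences, 9 transitions and 1 transversion over 29 sites: P = 9/29 = 0.310345, Q = 1/29 = 0.034483.
d = −0.5·ln(0.344827) − 0.25·ln(0.931034) = −0.5·(-1.064712) − 0.25·(-0.071459) = 0.5502.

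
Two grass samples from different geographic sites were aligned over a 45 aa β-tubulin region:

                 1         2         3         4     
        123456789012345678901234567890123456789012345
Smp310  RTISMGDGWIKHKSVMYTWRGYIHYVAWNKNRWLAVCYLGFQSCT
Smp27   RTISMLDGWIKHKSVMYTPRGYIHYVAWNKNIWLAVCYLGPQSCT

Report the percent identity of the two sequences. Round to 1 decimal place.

Mismatches occur at site 6 (G↔L), site 19 (W↔P), site 32 (R↔I), site 41 (F↔P).
41 of the 45 sites match, so the percent identity is 41/45 × 100 = 91.1%.

91.1%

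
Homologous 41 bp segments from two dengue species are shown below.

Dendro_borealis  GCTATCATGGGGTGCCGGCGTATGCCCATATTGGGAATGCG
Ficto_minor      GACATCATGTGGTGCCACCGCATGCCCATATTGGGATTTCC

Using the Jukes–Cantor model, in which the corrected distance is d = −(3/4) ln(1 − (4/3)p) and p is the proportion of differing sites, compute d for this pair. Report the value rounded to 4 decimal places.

0.2597

Mismatches occur at site 2 (C/A), site 3 (T/C), site 10 (G/T), site 17 (G/A), site 18 (G/C), site 21 (T/C), site 37 (A/T), site 39 (G/T), site 41 (G/C).
p = 9/41 = 0.219512.
d = −0.75 · ln(1 − (4/3)·0.219512) = −0.75 · ln(0.707317) = −0.75 · (-0.346276) = 0.2597.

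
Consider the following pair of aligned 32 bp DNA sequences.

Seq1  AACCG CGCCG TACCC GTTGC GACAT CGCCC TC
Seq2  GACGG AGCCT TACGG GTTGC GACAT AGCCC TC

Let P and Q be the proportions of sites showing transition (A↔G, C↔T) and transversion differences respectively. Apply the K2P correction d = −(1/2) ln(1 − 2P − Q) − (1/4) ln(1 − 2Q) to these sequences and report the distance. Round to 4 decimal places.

0.2613

The sequences differ at positions 1 (A/G, transition), 4 (C/G, transversion), 6 (C/A, transversion), 10 (G/T, transversion), 14 (C/G, transversion), 15 (C/G, transversion), 26 (C/A, transversion).
Of the 7 differences, 1 transition and 6 transversions over 32 sites: P = 1/32 = 0.031250, Q = 6/32 = 0.187500.
d = −0.5·ln(0.750000) − 0.25·ln(0.625000) = −0.5·(-0.287682) − 0.25·(-0.470004) = 0.2613.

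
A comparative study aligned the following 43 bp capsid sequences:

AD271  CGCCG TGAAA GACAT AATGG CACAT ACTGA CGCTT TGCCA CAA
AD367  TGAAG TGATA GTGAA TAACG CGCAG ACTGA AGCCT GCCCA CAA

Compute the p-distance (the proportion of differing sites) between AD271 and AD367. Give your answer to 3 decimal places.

0.372

Differing sites — 1:C/T; 3:C/A; 4:C/A; 9:A/T; 12:A/T; 13:C/G; 15:T/A; 16:A/T; 18:T/A; 19:G/C; 22:A/G; 25:T/G; 31:C/A; 34:T/C; 36:T/G; 37:G/C.
There are 16 differences over 43 sites, so p = 16/43 = 0.372.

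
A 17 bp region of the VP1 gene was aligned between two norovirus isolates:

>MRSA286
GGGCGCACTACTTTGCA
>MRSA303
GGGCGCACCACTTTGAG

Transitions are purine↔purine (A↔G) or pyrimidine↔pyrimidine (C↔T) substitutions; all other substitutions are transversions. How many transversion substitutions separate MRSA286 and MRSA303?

1

The sequences differ at positions 9 (T/C, transition), 16 (C/A, transversion), 17 (A/G, transition).
Of the 3 differences, 2 transitions and 1 transversion, so the answer is 1.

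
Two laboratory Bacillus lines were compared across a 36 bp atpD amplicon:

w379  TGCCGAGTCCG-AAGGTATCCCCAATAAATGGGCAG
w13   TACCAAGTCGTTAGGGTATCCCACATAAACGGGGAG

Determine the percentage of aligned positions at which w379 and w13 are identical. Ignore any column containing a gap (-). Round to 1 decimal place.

74.3%

Excluding the 1 gap column leaves 35 comparable sites.
The sequences differ at positions 2 (G/A), 5 (G/A), 10 (C/G), 11 (G/T), 14 (A/G), 23 (C/A), 24 (A/C), 30 (T/C), 34 (C/G).
26 of the 35 comparable sites match, so the percent identity is 26/35 × 100 = 74.3%.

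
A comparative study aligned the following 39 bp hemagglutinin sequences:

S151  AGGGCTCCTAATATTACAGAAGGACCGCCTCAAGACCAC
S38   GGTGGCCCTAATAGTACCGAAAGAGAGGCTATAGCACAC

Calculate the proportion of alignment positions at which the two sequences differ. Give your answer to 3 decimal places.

The sequences differ at positions 1 (A/G), 3 (G/T), 5 (C/G), 6 (T/C), 14 (T/G), 18 (A/C), 22 (G/A), 25 (C/G), 26 (C/A), 28 (C/G), 31 (C/A), 32 (A/T), 35 (A/C), 36 (C/A).
There are 14 differences over 39 sites, so p = 14/39 = 0.359.

0.359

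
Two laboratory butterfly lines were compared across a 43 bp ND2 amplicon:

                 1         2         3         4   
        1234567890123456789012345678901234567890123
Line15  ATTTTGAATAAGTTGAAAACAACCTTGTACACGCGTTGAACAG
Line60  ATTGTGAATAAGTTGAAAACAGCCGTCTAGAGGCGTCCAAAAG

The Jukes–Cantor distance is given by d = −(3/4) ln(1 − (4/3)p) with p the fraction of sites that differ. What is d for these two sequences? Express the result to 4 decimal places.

Differing sites — 4:T/G; 22:A/G; 25:T/G; 27:G/C; 30:C/G; 32:C/G; 37:T/C; 38:G/C; 41:C/A.
p = 9/43 = 0.209302.
d = −0.75 · ln(1 − (4/3)·0.209302) = −0.75 · ln(0.720931) = −0.75 · (-0.327212) = 0.2454.

0.2454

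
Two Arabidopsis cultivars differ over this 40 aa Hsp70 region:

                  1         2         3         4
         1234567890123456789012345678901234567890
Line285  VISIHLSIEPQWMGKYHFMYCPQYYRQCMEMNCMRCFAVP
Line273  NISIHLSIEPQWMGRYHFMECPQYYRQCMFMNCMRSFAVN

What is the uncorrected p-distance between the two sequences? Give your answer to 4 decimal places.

Mismatches occur at site 1 (V→N), site 15 (K→R), site 20 (Y→E), site 30 (E→F), site 36 (C→S), site 40 (P→N).
There are 6 differences over 40 sites, so p = 6/40 = 0.1500.

0.1500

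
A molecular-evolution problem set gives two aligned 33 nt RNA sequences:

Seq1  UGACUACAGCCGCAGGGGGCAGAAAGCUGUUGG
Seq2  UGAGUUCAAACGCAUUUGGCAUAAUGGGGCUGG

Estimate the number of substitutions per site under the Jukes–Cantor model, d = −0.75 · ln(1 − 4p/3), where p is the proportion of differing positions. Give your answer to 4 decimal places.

0.4975

Differing sites — 4:C/G; 6:A/U; 9:G/A; 10:C/A; 15:G/U; 16:G/U; 17:G/U; 22:G/U; 25:A/U; 27:C/G; 28:U/G; 30:U/C.
p = 12/33 = 0.363636.
d = −0.75 · ln(1 − (4/3)·0.363636) = −0.75 · ln(0.515152) = −0.75 · (-0.663293) = 0.4975.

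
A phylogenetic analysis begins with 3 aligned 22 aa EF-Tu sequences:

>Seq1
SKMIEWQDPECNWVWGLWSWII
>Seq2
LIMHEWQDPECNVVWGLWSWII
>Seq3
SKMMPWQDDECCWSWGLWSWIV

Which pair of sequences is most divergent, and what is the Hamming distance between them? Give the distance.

9

Pairwise Hamming distances:
  Seq1 vs Seq2: 4
  Seq1 vs Seq3: 6
  Seq2 vs Seq3: 9
The largest is 9, between Seq2 and Seq3.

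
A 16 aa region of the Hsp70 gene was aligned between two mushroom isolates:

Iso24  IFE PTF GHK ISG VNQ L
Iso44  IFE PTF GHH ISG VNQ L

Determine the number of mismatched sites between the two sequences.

1

Differing sites — 9:K/H.
That gives 1 mismatch out of 16 aligned sites, so the Hamming distance is 1.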